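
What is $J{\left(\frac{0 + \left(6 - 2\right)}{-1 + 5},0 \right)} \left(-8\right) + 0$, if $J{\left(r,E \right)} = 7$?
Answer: $-56$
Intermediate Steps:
$J{\left(\frac{0 + \left(6 - 2\right)}{-1 + 5},0 \right)} \left(-8\right) + 0 = 7 \left(-8\right) + 0 = -56 + 0 = -56$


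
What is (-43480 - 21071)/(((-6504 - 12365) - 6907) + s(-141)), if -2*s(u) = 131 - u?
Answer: 64551/25912 ≈ 2.4912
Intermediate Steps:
s(u) = -131/2 + u/2 (s(u) = -(131 - u)/2 = -131/2 + u/2)
(-43480 - 21071)/(((-6504 - 12365) - 6907) + s(-141)) = (-43480 - 21071)/(((-6504 - 12365) - 6907) + (-131/2 + (1/2)*(-141))) = -64551/((-18869 - 6907) + (-131/2 - 141/2)) = -64551/(-25776 - 136) = -64551/(-25912) = -64551*(-1/25912) = 64551/25912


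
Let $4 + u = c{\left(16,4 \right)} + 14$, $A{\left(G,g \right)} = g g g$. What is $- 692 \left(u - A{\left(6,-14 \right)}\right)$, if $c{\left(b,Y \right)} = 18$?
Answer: $-1918224$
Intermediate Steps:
$A{\left(G,g \right)} = g^{3}$ ($A{\left(G,g \right)} = g g^{2} = g^{3}$)
$u = 28$ ($u = -4 + \left(18 + 14\right) = -4 + 32 = 28$)
$- 692 \left(u - A{\left(6,-14 \right)}\right) = - 692 \left(28 - \left(-14\right)^{3}\right) = - 692 \left(28 - -2744\right) = - 692 \left(28 + 2744\right) = \left(-692\right) 2772 = -1918224$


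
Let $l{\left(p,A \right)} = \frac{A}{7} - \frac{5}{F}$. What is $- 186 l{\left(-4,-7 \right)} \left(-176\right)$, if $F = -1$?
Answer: $130944$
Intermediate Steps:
$l{\left(p,A \right)} = 5 + \frac{A}{7}$ ($l{\left(p,A \right)} = \frac{A}{7} - \frac{5}{-1} = A \frac{1}{7} - -5 = \frac{A}{7} + 5 = 5 + \frac{A}{7}$)
$- 186 l{\left(-4,-7 \right)} \left(-176\right) = - 186 \left(5 + \frac{1}{7} \left(-7\right)\right) \left(-176\right) = - 186 \left(5 - 1\right) \left(-176\right) = \left(-186\right) 4 \left(-176\right) = \left(-744\right) \left(-176\right) = 130944$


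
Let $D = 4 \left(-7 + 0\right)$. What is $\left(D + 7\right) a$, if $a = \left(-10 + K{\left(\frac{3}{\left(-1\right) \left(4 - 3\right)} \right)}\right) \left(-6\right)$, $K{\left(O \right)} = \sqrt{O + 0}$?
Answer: $-1260 + 126 i \sqrt{3} \approx -1260.0 + 218.24 i$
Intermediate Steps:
$K{\left(O \right)} = \sqrt{O}$
$D = -28$ ($D = 4 \left(-7\right) = -28$)
$a = 60 - 6 i \sqrt{3}$ ($a = \left(-10 + \sqrt{\frac{3}{\left(-1\right) \left(4 - 3\right)}}\right) \left(-6\right) = \left(-10 + \sqrt{\frac{3}{\left(-1\right) 1}}\right) \left(-6\right) = \left(-10 + \sqrt{\frac{3}{-1}}\right) \left(-6\right) = \left(-10 + \sqrt{3 \left(-1\right)}\right) \left(-6\right) = \left(-10 + \sqrt{-3}\right) \left(-6\right) = \left(-10 + i \sqrt{3}\right) \left(-6\right) = 60 - 6 i \sqrt{3} \approx 60.0 - 10.392 i$)
$\left(D + 7\right) a = \left(-28 + 7\right) \left(60 - 6 i \sqrt{3}\right) = - 21 \left(60 - 6 i \sqrt{3}\right) = -1260 + 126 i \sqrt{3}$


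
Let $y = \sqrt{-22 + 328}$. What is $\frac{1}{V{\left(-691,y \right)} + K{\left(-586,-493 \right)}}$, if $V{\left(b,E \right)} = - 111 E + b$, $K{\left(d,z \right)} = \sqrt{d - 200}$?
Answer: $- \frac{1}{691 + 333 \sqrt{34} - i \sqrt{786}} \approx -0.00037979 - 4.0444 \cdot 10^{-6} i$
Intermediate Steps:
$K{\left(d,z \right)} = \sqrt{-200 + d}$
$y = 3 \sqrt{34}$ ($y = \sqrt{306} = 3 \sqrt{34} \approx 17.493$)
$V{\left(b,E \right)} = b - 111 E$
$\frac{1}{V{\left(-691,y \right)} + K{\left(-586,-493 \right)}} = \frac{1}{\left(-691 - 111 \cdot 3 \sqrt{34}\right) + \sqrt{-200 - 586}} = \frac{1}{\left(-691 - 333 \sqrt{34}\right) + \sqrt{-786}} = \frac{1}{\left(-691 - 333 \sqrt{34}\right) + i \sqrt{786}} = \frac{1}{-691 - 333 \sqrt{34} + i \sqrt{786}}$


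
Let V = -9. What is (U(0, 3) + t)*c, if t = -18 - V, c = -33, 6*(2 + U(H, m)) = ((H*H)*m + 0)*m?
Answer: 363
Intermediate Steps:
U(H, m) = -2 + H²*m²/6 (U(H, m) = -2 + (((H*H)*m + 0)*m)/6 = -2 + ((H²*m + 0)*m)/6 = -2 + ((m*H² + 0)*m)/6 = -2 + ((m*H²)*m)/6 = -2 + (H²*m²)/6 = -2 + H²*m²/6)
t = -9 (t = -18 - 1*(-9) = -18 + 9 = -9)
(U(0, 3) + t)*c = ((-2 + (⅙)*0²*3²) - 9)*(-33) = ((-2 + (⅙)*0*9) - 9)*(-33) = ((-2 + 0) - 9)*(-33) = (-2 - 9)*(-33) = -11*(-33) = 363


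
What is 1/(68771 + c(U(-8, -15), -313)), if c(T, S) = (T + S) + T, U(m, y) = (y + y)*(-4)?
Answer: 1/68698 ≈ 1.4556e-5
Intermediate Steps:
U(m, y) = -8*y (U(m, y) = (2*y)*(-4) = -8*y)
c(T, S) = S + 2*T (c(T, S) = (S + T) + T = S + 2*T)
1/(68771 + c(U(-8, -15), -313)) = 1/(68771 + (-313 + 2*(-8*(-15)))) = 1/(68771 + (-313 + 2*120)) = 1/(68771 + (-313 + 240)) = 1/(68771 - 73) = 1/68698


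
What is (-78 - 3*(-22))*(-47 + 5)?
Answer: 504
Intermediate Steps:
(-78 - 3*(-22))*(-47 + 5) = (-78 + 66)*(-42) = -12*(-42) = 504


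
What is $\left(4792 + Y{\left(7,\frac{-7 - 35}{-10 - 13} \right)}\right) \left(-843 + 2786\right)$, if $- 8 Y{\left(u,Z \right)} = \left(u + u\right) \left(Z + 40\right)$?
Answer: $\frac{421757295}{46} \approx 9.1686 \cdot 10^{6}$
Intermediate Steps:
$Y{\left(u,Z \right)} = - \frac{u \left(40 + Z\right)}{4}$ ($Y{\left(u,Z \right)} = - \frac{\left(u + u\right) \left(Z + 40\right)}{8} = - \frac{2 u \left(40 + Z\right)}{8} = - \frac{u \left(40 + Z\right)}{4}$)
$\left(4792 + Y{\left(7,\frac{-7 - 35}{-10 - 13} \right)}\right) \left(-843 + 2786\right) = \left(4792 - \frac{7 \left(40 + \frac{-7 - 35}{-10 - 13}\right)}{4}\right) \left(-843 + 2786\right) = \left(4792 - \frac{7 \left(40 - \frac{42}{-23}\right)}{4}\right) 1943 = \left(4792 - \frac{7 \left(40 - - \frac{42}{23}\right)}{4}\right) 1943 = \left(4792 - \frac{7 \left(40 + \frac{42}{23}\right)}{4}\right) 1943 = \left(4792 - \frac{7}{4} \cdot \frac{962}{23}\right) 1943 = \left(4792 - \frac{3367}{46}\right) 1943 = \frac{217065}{46} \cdot 1943 = \frac{421757295}{46}$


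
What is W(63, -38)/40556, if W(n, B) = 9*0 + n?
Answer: 63/40556 ≈ 0.0015534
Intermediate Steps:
W(n, B) = n (W(n, B) = 0 + n = n)
W(63, -38)/40556 = 63/40556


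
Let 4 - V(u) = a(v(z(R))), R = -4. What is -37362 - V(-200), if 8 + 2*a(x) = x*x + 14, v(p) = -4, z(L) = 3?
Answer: -37355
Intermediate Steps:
a(x) = 3 + x²/2 (a(x) = -4 + (x*x + 14)/2 = -4 + (x² + 14)/2 = -4 + (14 + x²)/2 = -4 + (7 + x²/2) = 3 + x²/2)
V(u) = -7 (V(u) = 4 - (3 + (½)*(-4)²) = 4 - (3 + (½)*16) = 4 - (3 + 8) = 4 - 1*11 = 4 - 11 = -7)
-37362 - V(-200) = -37362 - 1*(-7) = -37362 + 7 = -37355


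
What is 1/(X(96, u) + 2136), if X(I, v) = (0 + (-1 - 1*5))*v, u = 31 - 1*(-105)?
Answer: 1/1320 ≈ 0.00075758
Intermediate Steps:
u = 136 (u = 31 + 105 = 136)
X(I, v) = -6*v (X(I, v) = (0 + (-1 - 5))*v = (0 - 6)*v = -6*v)
1/(X(96, u) + 2136) = 1/(-6*136 + 2136) = 1/(-816 + 2136) = 1/1320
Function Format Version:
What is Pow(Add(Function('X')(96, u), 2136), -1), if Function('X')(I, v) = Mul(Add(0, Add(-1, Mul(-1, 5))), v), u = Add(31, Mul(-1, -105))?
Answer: Rational(1, 1320) ≈ 0.00075758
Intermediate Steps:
u = 136 (u = Add(31, 105) = 136)
Function('X')(I, v) = Mul(-6, v) (Function('X')(I, v) = Mul(Add(0, Add(-1, -5)), v) = Mul(Add(0, -6), v) = Mul(-6, v))
Pow(Add(Function('X')(96, u), 2136), -1) = Pow(Add(Mul(-6, 136), 2136), -1) = Pow(Add(-816, 2136), -1) = Pow(1320, -1) = Rational(1, 1320)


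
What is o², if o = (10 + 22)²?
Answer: 1048576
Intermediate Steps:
o = 1024 (o = 32² = 1024)
o² = 1024² = 1048576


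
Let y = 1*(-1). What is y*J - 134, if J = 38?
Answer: -172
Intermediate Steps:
y = -1
y*J - 134 = -1*38 - 134 = -38 - 134 = -172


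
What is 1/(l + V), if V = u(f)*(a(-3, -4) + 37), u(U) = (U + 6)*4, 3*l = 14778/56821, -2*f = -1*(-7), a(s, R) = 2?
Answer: 56821/22165116 ≈ 0.0025635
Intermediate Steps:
f = -7/2 (f = -(-1)*(-7)/2 = -½*7 = -7/2 ≈ -3.5000)
l = 4926/56821 (l = (14778/56821)/3 = (14778*(1/56821))/3 = (⅓)*(14778/56821) = 4926/56821 ≈ 0.086693)
u(U) = 24 + 4*U (u(U) = (6 + U)*4 = 24 + 4*U)
V = 390 (V = (24 + 4*(-7/2))*(2 + 37) = (24 - 14)*39 = 10*39 = 390)
1/(l + V) = 1/(4926/56821 + 390) = 1/(22165116/56821) = 56821/22165116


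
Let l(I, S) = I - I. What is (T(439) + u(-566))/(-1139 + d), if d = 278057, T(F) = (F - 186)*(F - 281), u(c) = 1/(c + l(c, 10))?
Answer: 7541761/52245196 ≈ 0.14435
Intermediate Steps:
l(I, S) = 0
u(c) = 1/c (u(c) = 1/(c + 0) = 1/c)
T(F) = (-281 + F)*(-186 + F) (T(F) = (-186 + F)*(-281 + F) = (-281 + F)*(-186 + F))
(T(439) + u(-566))/(-1139 + d) = ((52266 + 439² - 467*439) + 1/(-566))/(-1139 + 278057) = ((52266 + 192721 - 205013) - 1/566)/276918 = (39974 - 1/566)*(1/276918) = (22625283/566)*(1/276918) = 7541761/52245196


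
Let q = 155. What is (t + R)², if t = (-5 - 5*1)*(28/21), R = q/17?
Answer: 46225/2601 ≈ 17.772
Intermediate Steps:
R = 155/17 ≈ 9.1176
t = -40/3 (t = (-5 - 5)*(28*(1/21)) = -10*4/3 = -40/3 ≈ -13.333)
(t + R)² = (-40/3 + 155/17)² = (-215/51)² = 46225/2601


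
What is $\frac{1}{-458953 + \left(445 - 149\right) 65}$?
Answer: $- \frac{1}{439713} \approx -2.2742 \cdot 10^{-6}$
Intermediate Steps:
$\frac{1}{-458953 + \left(445 - 149\right) 65} = \frac{1}{-458953 + 296 \cdot 65} = \frac{1}{-458953 + 19240} = \frac{1}{-439713} = - \frac{1}{439713}$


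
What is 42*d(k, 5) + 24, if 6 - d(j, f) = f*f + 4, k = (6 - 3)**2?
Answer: -942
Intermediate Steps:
k = 9 (k = 3**2 = 9)
d(j, f) = 2 - f**2 (d(j, f) = 6 - (f*f + 4) = 6 - (f**2 + 4) = 6 - (4 + f**2) = 6 + (-4 - f**2) = 2 - f**2)
42*d(k, 5) + 24 = 42*(2 - 1*5**2) + 24 = 42*(2 - 1*25) + 24 = 42*(2 - 25) + 24 = 42*(-23) + 24 = -966 + 24 = -942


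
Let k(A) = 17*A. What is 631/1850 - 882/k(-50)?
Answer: 43361/31450 ≈ 1.3787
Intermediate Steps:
631/1850 - 882/k(-50) = 631/1850 - 882/(17*(-50)) = 631*(1/1850) - 882/(-850) = 631/1850 - 882*(-1/850) = 631/1850 + 441/425 = 43361/31450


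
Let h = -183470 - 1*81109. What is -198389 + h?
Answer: -462968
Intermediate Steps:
h = -264579 (h = -183470 - 81109 = -264579)
-198389 + h = -198389 - 264579 = -462968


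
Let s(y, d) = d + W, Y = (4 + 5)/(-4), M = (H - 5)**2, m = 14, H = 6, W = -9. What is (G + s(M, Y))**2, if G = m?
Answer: 121/16 ≈ 7.5625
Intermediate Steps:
G = 14
M = 1 (M = (6 - 5)**2 = 1**2 = 1)
Y = -9/4 (Y = 9*(-1/4) = -9/4 ≈ -2.2500)
s(y, d) = -9 + d (s(y, d) = d - 9 = -9 + d)
(G + s(M, Y))**2 = (14 + (-9 - 9/4))**2 = (14 - 45/4)**2 = (11/4)**2 = 121/16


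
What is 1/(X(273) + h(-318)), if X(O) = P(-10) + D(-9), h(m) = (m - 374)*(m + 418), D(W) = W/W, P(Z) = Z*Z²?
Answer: -1/70199 ≈ -1.4245e-5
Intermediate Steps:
P(Z) = Z³
D(W) = 1
h(m) = (-374 + m)*(418 + m)
X(O) = -999 (X(O) = (-10)³ + 1 = -1000 + 1 = -999)
1/(X(273) + h(-318)) = 1/(-999 + (-156332 + (-318)² + 44*(-318))) = 1/(-999 + (-156332 + 101124 - 13992)) = 1/(-999 - 69200) = 1/(-70199) = -1/70199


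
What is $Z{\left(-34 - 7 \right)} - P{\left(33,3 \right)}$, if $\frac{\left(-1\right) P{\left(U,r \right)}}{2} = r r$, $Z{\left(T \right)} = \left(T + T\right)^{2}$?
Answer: $6742$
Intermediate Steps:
$Z{\left(T \right)} = 4 T^{2}$ ($Z{\left(T \right)} = \left(2 T\right)^{2} = 4 T^{2}$)
$P{\left(U,r \right)} = - 2 r^{2}$ ($P{\left(U,r \right)} = - 2 r r = - 2 r^{2}$)
$Z{\left(-34 - 7 \right)} - P{\left(33,3 \right)} = 4 \left(-34 - 7\right)^{2} - - 2 \cdot 3^{2} = 4 \left(-41\right)^{2} - \left(-2\right) 9 = 4 \cdot 1681 - -18 = 6724 + 18 = 6742$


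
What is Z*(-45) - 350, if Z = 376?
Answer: -17270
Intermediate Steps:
Z*(-45) - 350 = 376*(-45) - 350 = -16920 - 350 = -17270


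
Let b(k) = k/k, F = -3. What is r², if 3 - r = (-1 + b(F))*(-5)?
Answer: 9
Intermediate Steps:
b(k) = 1
r = 3 (r = 3 - (-1 + 1)*(-5) = 3 - 0*(-5) = 3 - 1*0 = 3 + 0 = 3)
r² = 3² = 9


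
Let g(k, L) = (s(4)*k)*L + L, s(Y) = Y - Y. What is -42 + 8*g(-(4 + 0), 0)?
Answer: -42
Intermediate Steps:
s(Y) = 0
g(k, L) = L (g(k, L) = (0*k)*L + L = 0*L + L = 0 + L = L)
-42 + 8*g(-(4 + 0), 0) = -42 + 8*0 = -42 + 0 = -42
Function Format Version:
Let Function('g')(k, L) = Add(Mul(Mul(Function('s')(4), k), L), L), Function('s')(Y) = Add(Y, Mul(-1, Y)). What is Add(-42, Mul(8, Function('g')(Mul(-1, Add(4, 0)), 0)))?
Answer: -42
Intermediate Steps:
Function('s')(Y) = 0
Function('g')(k, L) = L (Function('g')(k, L) = Add(Mul(Mul(0, k), L), L) = Add(Mul(0, L), L) = Add(0, L) = L)
Add(-42, Mul(8, Function('g')(Mul(-1, Add(4, 0)), 0))) = Add(-42, Mul(8, 0)) = Add(-42, 0) = -42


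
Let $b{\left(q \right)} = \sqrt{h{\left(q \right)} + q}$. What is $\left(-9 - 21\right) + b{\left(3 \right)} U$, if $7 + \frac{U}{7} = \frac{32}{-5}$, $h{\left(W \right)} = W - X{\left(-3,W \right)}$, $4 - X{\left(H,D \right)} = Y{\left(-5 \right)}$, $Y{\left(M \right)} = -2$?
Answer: $-30$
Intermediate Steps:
$X{\left(H,D \right)} = 6$ ($X{\left(H,D \right)} = 4 - -2 = 4 + 2 = 6$)
$h{\left(W \right)} = -6 + W$ ($h{\left(W \right)} = W - 6 = -6 + W$)
$b{\left(q \right)} = \sqrt{-6 + 2 q}$ ($b{\left(q \right)} = \sqrt{\left(-6 + q\right) + q} = \sqrt{-6 + 2 q}$)
$U = - \frac{469}{5}$ ($U = -49 + 7 \frac{32}{-5} = -49 + 7 \cdot 32 \left(- \frac{1}{5}\right) = -49 + 7 \left(- \frac{32}{5}\right) = -49 - \frac{224}{5} = - \frac{469}{5} \approx -93.8$)
$\left(-9 - 21\right) + b{\left(3 \right)} U = \left(-9 - 21\right) + \sqrt{-6 + 2 \cdot 3} \left(- \frac{469}{5}\right) = \left(-9 - 21\right) + \sqrt{-6 + 6} \left(- \frac{469}{5}\right) = -30 + \sqrt{0} \left(- \frac{469}{5}\right) = -30 + 0 \left(- \frac{469}{5}\right) = -30 + 0 = -30$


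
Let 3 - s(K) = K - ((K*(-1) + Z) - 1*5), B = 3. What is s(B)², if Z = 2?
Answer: 36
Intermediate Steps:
s(K) = -2*K (s(K) = 3 - (K - ((K*(-1) + 2) - 1*5)) = 3 - (K - ((-K + 2) - 5)) = 3 - (K - ((2 - K) - 5)) = 3 - (K - (-3 - K)) = 3 - (K + (3 + K)) = 3 - (3 + 2*K) = 3 + (-3 - 2*K) = -2*K)
s(B)² = (-2*3)² = (-6)² = 36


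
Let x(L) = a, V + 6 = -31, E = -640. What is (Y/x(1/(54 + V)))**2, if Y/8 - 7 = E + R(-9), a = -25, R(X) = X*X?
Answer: 19501056/625 ≈ 31202.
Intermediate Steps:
R(X) = X**2
V = -37 (V = -6 - 31 = -37)
x(L) = -25
Y = -4416 (Y = 56 + 8*(-640 + (-9)**2) = 56 + 8*(-640 + 81) = 56 + 8*(-559) = 56 - 4472 = -4416)
(Y/x(1/(54 + V)))**2 = (-4416/(-25))**2 = (-4416*(-1/25))**2 = (4416/25)**2 = 19501056/625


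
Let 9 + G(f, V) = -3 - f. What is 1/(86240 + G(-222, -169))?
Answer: 1/86450 ≈ 1.1567e-5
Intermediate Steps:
G(f, V) = -12 - f (G(f, V) = -9 + (-3 - f) = -12 - f)
1/(86240 + G(-222, -169)) = 1/(86240 + (-12 - 1*(-222))) = 1/(86240 + (-12 + 222)) = 1/(86240 + 210) = 1/86450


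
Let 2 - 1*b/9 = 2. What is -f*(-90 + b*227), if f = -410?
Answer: -36900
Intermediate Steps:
b = 0 (b = 18 - 9*2 = 18 - 18 = 0)
-f*(-90 + b*227) = -(-410)*(-90 + 0*227) = -(-410)*(-90 + 0) = -(-410)*(-90) = -1*36900 = -36900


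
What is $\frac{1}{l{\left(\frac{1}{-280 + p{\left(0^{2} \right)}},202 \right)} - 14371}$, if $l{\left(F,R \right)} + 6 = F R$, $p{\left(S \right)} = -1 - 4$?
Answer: $- \frac{285}{4097647} \approx -6.9552 \cdot 10^{-5}$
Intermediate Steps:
$p{\left(S \right)} = -5$
$l{\left(F,R \right)} = -6 + F R$
$\frac{1}{l{\left(\frac{1}{-280 + p{\left(0^{2} \right)}},202 \right)} - 14371} = \frac{1}{\left(-6 + \frac{1}{-280 - 5} \cdot 202\right) - 14371} = \frac{1}{\left(-6 + \frac{1}{-285} \cdot 202\right) - 14371} = \frac{1}{\left(-6 - \frac{202}{285}\right) - 14371} = \frac{1}{- \frac{1912}{285} - 14371} = \frac{1}{- \frac{4097647}{285}} = - \frac{285}{4097647}$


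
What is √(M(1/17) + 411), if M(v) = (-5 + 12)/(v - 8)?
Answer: √830490/45 ≈ 20.251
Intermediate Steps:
M(v) = 7/(-8 + v)
√(M(1/17) + 411) = √(7/(-8 + 1/17) + 411) = √(7/(-135/17) + 411) = √(7*(-17/135) + 411) = √(-119/135 + 411) = √(55366/135) = √830490/45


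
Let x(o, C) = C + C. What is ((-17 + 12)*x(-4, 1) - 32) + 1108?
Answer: 1066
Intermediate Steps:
x(o, C) = 2*C
((-17 + 12)*x(-4, 1) - 32) + 1108 = ((-17 + 12)*(2*1) - 32) + 1108 = (-5*2 - 32) + 1108 = (-10 - 32) + 1108 = -42 + 1108 = 1066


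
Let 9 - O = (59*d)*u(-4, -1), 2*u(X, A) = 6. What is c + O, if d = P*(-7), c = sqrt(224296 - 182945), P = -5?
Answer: -6186 + sqrt(41351) ≈ -5982.6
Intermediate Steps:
u(X, A) = 3 (u(X, A) = (1/2)*6 = 3)
c = sqrt(41351) ≈ 203.35
d = 35 (d = -5*(-7) = 35)
O = -6186 (O = 9 - 59*35*3 = 9 - 2065*3 = 9 - 1*6195 = 9 - 6195 = -6186)
c + O = sqrt(41351) - 6186 = -6186 + sqrt(41351)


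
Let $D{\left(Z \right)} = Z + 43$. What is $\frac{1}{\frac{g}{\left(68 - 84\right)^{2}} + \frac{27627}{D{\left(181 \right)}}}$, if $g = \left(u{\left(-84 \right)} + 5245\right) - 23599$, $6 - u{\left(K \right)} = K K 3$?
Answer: $- \frac{448}{13899} \approx -0.032233$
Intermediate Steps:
$u{\left(K \right)} = 6 - 3 K^{2}$ ($u{\left(K \right)} = 6 - K K 3 = 6 - K^{2} \cdot 3 = 6 - 3 K^{2}$)
$D{\left(Z \right)} = 43 + Z$
$g = -39516$ ($g = \left(\left(6 - 3 \left(-84\right)^{2}\right) + 5245\right) - 23599 = \left(\left(6 - 21168\right) + 5245\right) - 23599 = \left(-21162 + 5245\right) - 23599 = -15917 - 23599 = -39516$)
$\frac{1}{\frac{g}{\left(68 - 84\right)^{2}} + \frac{27627}{D{\left(181 \right)}}} = \frac{1}{- \frac{39516}{\left(68 - 84\right)^{2}} + \frac{27627}{43 + 181}} = \frac{1}{- \frac{39516}{\left(-16\right)^{2}} + \frac{27627}{224}} = \frac{1}{- \frac{39516}{256} + 27627 \cdot \frac{1}{224}} = \frac{1}{\left(-39516\right) \frac{1}{256} + \frac{27627}{224}} = \frac{1}{- \frac{9879}{64} + \frac{27627}{224}} = \frac{1}{- \frac{13899}{448}} = - \frac{448}{13899}$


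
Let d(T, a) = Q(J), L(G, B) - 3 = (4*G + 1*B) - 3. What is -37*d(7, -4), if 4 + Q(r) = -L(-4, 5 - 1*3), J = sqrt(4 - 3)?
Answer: -370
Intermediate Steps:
L(G, B) = B + 4*G (L(G, B) = 3 + ((4*G + 1*B) - 3) = 3 + ((4*G + B) - 3) = 3 + ((B + 4*G) - 3) = 3 + (-3 + B + 4*G) = B + 4*G)
J = 1 (J = sqrt(1) = 1)
Q(r) = 10 (Q(r) = -4 - ((5 - 1*3) + 4*(-4)) = -4 - ((5 - 3) - 16) = -4 - (2 - 16) = -4 - 1*(-14) = -4 + 14 = 10)
d(T, a) = 10
-37*d(7, -4) = -37*10 = -370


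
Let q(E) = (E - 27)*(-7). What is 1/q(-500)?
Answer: 1/3689 ≈ 0.00027108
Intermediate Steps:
q(E) = 189 - 7*E (q(E) = (-27 + E)*(-7) = 189 - 7*E)
1/q(-500) = 1/(189 - 7*(-500)) = 1/(189 + 3500) = 1/3689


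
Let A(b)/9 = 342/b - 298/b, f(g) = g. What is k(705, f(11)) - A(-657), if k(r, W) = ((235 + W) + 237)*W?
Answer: 387893/73 ≈ 5313.6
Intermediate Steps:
A(b) = 396/b (A(b) = 9*(342/b - 298/b) = 9*(44/b) = 396/b)
k(r, W) = W*(472 + W) (k(r, W) = (472 + W)*W = W*(472 + W))
k(705, f(11)) - A(-657) = 11*(472 + 11) - 396/(-657) = 11*483 - 396*(-1)/657 = 5313 - 1*(-44/73) = 5313 + 44/73 = 387893/73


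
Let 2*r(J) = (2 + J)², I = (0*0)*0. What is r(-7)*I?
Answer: 0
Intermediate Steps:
I = 0 (I = 0*0 = 0)
r(J) = (2 + J)²/2
r(-7)*I = ((2 - 7)²/2)*0 = ((½)*(-5)²)*0 = ((½)*25)*0 = (25/2)*0 = 0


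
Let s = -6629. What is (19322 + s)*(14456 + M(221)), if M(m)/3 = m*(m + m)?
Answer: 3903122886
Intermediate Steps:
M(m) = 6*m² (M(m) = 3*(m*(m + m)) = 3*(m*(2*m)) = 3*(2*m²) = 6*m²)
(19322 + s)*(14456 + M(221)) = (19322 - 6629)*(14456 + 6*221²) = 12693*(14456 + 6*48841) = 12693*(14456 + 293046) = 12693*307502 = 3903122886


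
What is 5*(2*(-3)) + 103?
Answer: 73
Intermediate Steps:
5*(2*(-3)) + 103 = 5*(-6) + 103 = -30 + 103 = 73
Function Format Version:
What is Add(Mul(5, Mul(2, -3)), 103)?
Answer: 73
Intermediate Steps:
Add(Mul(5, Mul(2, -3)), 103) = Add(Mul(5, -6), 103) = Add(-30, 103) = 73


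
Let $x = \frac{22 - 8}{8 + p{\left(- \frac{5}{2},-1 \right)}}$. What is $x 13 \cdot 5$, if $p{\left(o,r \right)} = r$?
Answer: $130$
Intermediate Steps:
$x = 2$ ($x = \frac{22 - 8}{8 - 1} = \frac{14}{7} = 14 \cdot \frac{1}{7} = 2$)
$x 13 \cdot 5 = 2 \cdot 13 \cdot 5 = 26 \cdot 5 = 130$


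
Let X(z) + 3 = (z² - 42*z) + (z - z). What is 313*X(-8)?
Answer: 124261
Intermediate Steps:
X(z) = -3 + z² - 42*z (X(z) = -3 + ((z² - 42*z) + (z - z)) = -3 + ((z² - 42*z) + 0) = -3 + (z² - 42*z) = -3 + z² - 42*z)
313*X(-8) = 313*(-3 + (-8)² - 42*(-8)) = 313*(-3 + 64 + 336) = 313*397 = 124261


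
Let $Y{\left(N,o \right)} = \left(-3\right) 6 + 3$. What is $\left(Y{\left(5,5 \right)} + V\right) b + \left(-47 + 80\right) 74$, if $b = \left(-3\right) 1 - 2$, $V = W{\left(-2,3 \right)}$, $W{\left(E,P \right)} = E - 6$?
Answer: $2557$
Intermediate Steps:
$W{\left(E,P \right)} = -6 + E$ ($W{\left(E,P \right)} = E - 6 = -6 + E$)
$V = -8$ ($V = -6 - 2 = -8$)
$b = -5$ ($b = -3 - 2 = -5$)
$Y{\left(N,o \right)} = -15$ ($Y{\left(N,o \right)} = -18 + 3 = -15$)
$\left(Y{\left(5,5 \right)} + V\right) b + \left(-47 + 80\right) 74 = \left(-15 - 8\right) \left(-5\right) + \left(-47 + 80\right) 74 = \left(-23\right) \left(-5\right) + 33 \cdot 74 = 115 + 2442 = 2557$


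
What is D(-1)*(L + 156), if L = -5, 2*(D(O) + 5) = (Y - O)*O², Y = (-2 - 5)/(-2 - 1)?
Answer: -1510/3 ≈ -503.33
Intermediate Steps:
Y = 7/3 (Y = -7/(-3) = -7*(-⅓) = 7/3 ≈ 2.3333)
D(O) = -5 + O²*(7/3 - O)/2 (D(O) = -5 + ((7/3 - O)*O²)/2 = -5 + (O²*(7/3 - O))/2 = -5 + O²*(7/3 - O)/2)
D(-1)*(L + 156) = (-5 - ½*(-1)³ + (7/6)*(-1)²)*(-5 + 156) = (-5 - ½*(-1) + (7/6)*1)*151 = (-5 + ½ + 7/6)*151 = -10/3*151 = -1510/3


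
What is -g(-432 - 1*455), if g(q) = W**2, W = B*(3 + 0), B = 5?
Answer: -225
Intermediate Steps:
W = 15 (W = 5*(3 + 0) = 5*3 = 15)
g(q) = 225 (g(q) = 15**2 = 225)
-g(-432 - 1*455) = -1*225 = -225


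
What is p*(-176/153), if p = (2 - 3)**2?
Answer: -176/153 ≈ -1.1503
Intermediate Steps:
p = 1 (p = (-1)**2 = 1)
p*(-176/153) = 1*(-176/153) = -176/153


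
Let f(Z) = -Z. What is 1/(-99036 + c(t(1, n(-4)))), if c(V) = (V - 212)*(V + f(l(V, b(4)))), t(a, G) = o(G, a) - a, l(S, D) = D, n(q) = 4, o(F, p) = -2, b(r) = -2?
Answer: -1/98821 ≈ -1.0119e-5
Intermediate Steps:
t(a, G) = -2 - a
c(V) = (-212 + V)*(2 + V) (c(V) = (V - 212)*(V - 1*(-2)) = (-212 + V)*(V + 2) = (-212 + V)*(2 + V))
1/(-99036 + c(t(1, n(-4)))) = 1/(-99036 + (-424 + (-2 - 1*1)**2 - 210*(-2 - 1*1))) = 1/(-99036 + (-424 + (-2 - 1)**2 - 210*(-2 - 1))) = 1/(-99036 + (-424 + (-3)**2 - 210*(-3))) = 1/(-99036 + (-424 + 9 + 630)) = 1/(-99036 + 215) = 1/(-98821) = -1/98821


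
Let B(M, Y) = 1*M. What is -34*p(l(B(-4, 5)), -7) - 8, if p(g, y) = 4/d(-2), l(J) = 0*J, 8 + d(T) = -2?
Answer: 28/5 ≈ 5.6000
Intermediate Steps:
d(T) = -10 (d(T) = -8 - 2 = -10)
B(M, Y) = M
l(J) = 0
p(g, y) = -⅖ (p(g, y) = 4/(-10) = 4*(-⅒) = -⅖)
-34*p(l(B(-4, 5)), -7) - 8 = -34*(-⅖) - 8 = 68/5 - 8 = 28/5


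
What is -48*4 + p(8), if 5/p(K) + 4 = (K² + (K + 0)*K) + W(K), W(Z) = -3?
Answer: -23227/121 ≈ -191.96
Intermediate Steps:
p(K) = 5/(-7 + 2*K²) (p(K) = 5/(-4 + ((K² + (K + 0)*K) - 3)) = 5/(-4 + ((K² + K*K) - 3)) = 5/(-4 + ((K² + K²) - 3)) = 5/(-4 + (2*K² - 3)) = 5/(-4 + (-3 + 2*K²)) = 5/(-7 + 2*K²))
-48*4 + p(8) = -48*4 + 5/(-7 + 2*8²) = -192 + 5/(-7 + 2*64) = -192 + 5/(-7 + 128) = -192 + 5/121 = -23227/121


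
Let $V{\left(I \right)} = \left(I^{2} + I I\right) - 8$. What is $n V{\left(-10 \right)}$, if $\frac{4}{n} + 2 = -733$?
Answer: $- \frac{256}{245} \approx -1.0449$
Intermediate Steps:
$n = - \frac{4}{735}$ ($n = \frac{4}{-2 - 733} = \frac{4}{-735} = 4 \left(- \frac{1}{735}\right) = - \frac{4}{735} \approx -0.0054422$)
$V{\left(I \right)} = -8 + 2 I^{2}$ ($V{\left(I \right)} = \left(I^{2} + I^{2}\right) - 8 = 2 I^{2} - 8 = -8 + 2 I^{2}$)
$n V{\left(-10 \right)} = - \frac{4 \left(-8 + 2 \left(-10\right)^{2}\right)}{735} = - \frac{4 \left(-8 + 2 \cdot 100\right)}{735} = - \frac{4 \left(-8 + 200\right)}{735} = \left(- \frac{4}{735}\right) 192 = - \frac{256}{245}$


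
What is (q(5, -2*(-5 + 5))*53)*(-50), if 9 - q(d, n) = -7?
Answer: -42400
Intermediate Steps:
q(d, n) = 16 (q(d, n) = 9 - 1*(-7) = 9 + 7 = 16)
(q(5, -2*(-5 + 5))*53)*(-50) = (16*53)*(-50) = 848*(-50) = -42400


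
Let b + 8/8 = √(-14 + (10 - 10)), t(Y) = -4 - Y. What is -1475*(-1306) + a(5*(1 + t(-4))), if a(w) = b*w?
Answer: 1926345 + 5*I*√14 ≈ 1.9263e+6 + 18.708*I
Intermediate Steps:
b = -1 + I*√14 (b = -1 + √(-14 + (10 - 10)) = -1 + √(-14 + 0) = -1 + √(-14) = -1 + I*√14 ≈ -1.0 + 3.7417*I)
a(w) = w*(-1 + I*√14) (a(w) = (-1 + I*√14)*w = w*(-1 + I*√14))
-1475*(-1306) + a(5*(1 + t(-4))) = -1475*(-1306) + (5*(1 + (-4 - 1*(-4))))*(-1 + I*√14) = 1926350 + (5*(1 + (-4 + 4)))*(-1 + I*√14) = 1926350 + (5*(1 + 0))*(-1 + I*√14) = 1926350 + (5*1)*(-1 + I*√14) = 1926350 + 5*(-1 + I*√14) = 1926350 + (-5 + 5*I*√14) = 1926345 + 5*I*√14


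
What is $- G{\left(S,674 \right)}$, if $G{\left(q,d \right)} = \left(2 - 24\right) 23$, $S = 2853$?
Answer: $506$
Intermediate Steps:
$G{\left(q,d \right)} = -506$ ($G{\left(q,d \right)} = \left(-22\right) 23 = -506$)
$- G{\left(S,674 \right)} = \left(-1\right) \left(-506\right) = 506$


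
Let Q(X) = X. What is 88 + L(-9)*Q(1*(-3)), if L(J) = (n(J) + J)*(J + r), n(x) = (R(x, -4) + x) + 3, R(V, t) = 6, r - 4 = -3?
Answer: -128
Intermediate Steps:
r = 1 (r = 4 - 3 = 1)
n(x) = 9 + x (n(x) = (6 + x) + 3 = 9 + x)
L(J) = (1 + J)*(9 + 2*J) (L(J) = ((9 + J) + J)*(J + 1) = (9 + 2*J)*(1 + J) = (1 + J)*(9 + 2*J))
88 + L(-9)*Q(1*(-3)) = 88 + (9 + 2*(-9)² + 11*(-9))*(1*(-3)) = 88 + (9 + 2*81 - 99)*(-3) = 88 + (9 + 162 - 99)*(-3) = 88 + 72*(-3) = 88 - 216 = -128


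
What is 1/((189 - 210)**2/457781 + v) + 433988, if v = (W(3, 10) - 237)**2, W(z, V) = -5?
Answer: 11634995612064681/26809486925 ≈ 4.3399e+5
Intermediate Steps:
v = 58564 (v = (-5 - 237)**2 = (-242)**2 = 58564)
1/((189 - 210)**2/457781 + v) + 433988 = 1/((189 - 210)**2/457781 + 58564) + 433988 = 1/((-21)**2*(1/457781) + 58564) + 433988 = 1/(441*(1/457781) + 58564) + 433988 = 1/(441/457781 + 58564) + 433988 = 1/(26809486925/457781) + 433988 = 457781/26809486925 + 433988 = 11634995612064681/26809486925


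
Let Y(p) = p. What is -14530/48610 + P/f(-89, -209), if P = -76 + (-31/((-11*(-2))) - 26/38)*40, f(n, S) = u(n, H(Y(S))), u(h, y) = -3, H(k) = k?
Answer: 53789531/1015949 ≈ 52.945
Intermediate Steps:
f(n, S) = -3
P = -33384/209 (P = -76 + (-31/22 - 26*1/38)*40 = -76 + (-31*1/22 - 13/19)*40 = -76 + (-31/22 - 13/19)*40 = -76 - 875/418*40 = -76 - 17500/209 = -33384/209 ≈ -159.73)
-14530/48610 + P/f(-89, -209) = -14530/48610 - 33384/209/(-3) = -14530*1/48610 - 33384/209*(-⅓) = -1453/4861 + 11128/209 = 53789531/1015949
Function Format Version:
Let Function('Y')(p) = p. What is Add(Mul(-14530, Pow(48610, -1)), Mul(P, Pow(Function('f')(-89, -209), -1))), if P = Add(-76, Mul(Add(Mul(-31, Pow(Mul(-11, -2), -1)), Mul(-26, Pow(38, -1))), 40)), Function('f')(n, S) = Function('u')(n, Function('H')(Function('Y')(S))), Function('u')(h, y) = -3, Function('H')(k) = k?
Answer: Rational(53789531, 1015949) ≈ 52.945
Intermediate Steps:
Function('f')(n, S) = -3
P = Rational(-33384, 209) (P = Add(-76, Mul(Add(Mul(-31, Pow(22, -1)), Mul(-26, Rational(1, 38))), 40)) = Add(-76, Mul(Add(Mul(-31, Rational(1, 22)), Rational(-13, 19)), 40)) = Add(-76, Mul(Add(Rational(-31, 22), Rational(-13, 19)), 40)) = Add(-76, Mul(Rational(-875, 418), 40)) = Add(-76, Rational(-17500, 209)) = Rational(-33384, 209) ≈ -159.73)
Add(Mul(-14530, Pow(48610, -1)), Mul(P, Pow(Function('f')(-89, -209), -1))) = Add(Mul(-14530, Pow(48610, -1)), Mul(Rational(-33384, 209), Pow(-3, -1))) = Add(Mul(-14530, Rational(1, 48610)), Mul(Rational(-33384, 209), Rational(-1, 3))) = Add(Rational(-1453, 4861), Rational(11128, 209)) = Rational(53789531, 1015949)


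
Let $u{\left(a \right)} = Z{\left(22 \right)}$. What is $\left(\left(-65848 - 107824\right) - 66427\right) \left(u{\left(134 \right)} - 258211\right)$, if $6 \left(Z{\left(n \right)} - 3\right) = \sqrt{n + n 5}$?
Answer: $61995482592 - 80033 \sqrt{33} \approx 6.1995 \cdot 10^{10}$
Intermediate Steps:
$Z{\left(n \right)} = 3 + \frac{\sqrt{6} \sqrt{n}}{6}$ ($Z{\left(n \right)} = 3 + \frac{\sqrt{n + n 5}}{6} = 3 + \frac{\sqrt{n + 5 n}}{6} = 3 + \frac{\sqrt{6 n}}{6} = 3 + \frac{\sqrt{6} \sqrt{n}}{6}$)
$u{\left(a \right)} = 3 + \frac{\sqrt{33}}{3}$ ($u{\left(a \right)} = 3 + \frac{\sqrt{6} \sqrt{22}}{6} = 3 + \frac{\sqrt{33}}{3}$)
$\left(\left(-65848 - 107824\right) - 66427\right) \left(u{\left(134 \right)} - 258211\right) = \left(\left(-65848 - 107824\right) - 66427\right) \left(\left(3 + \frac{\sqrt{33}}{3}\right) - 258211\right) = \left(-173672 - 66427\right) \left(-258208 + \frac{\sqrt{33}}{3}\right) = - 240099 \left(-258208 + \frac{\sqrt{33}}{3}\right) = 61995482592 - 80033 \sqrt{33}$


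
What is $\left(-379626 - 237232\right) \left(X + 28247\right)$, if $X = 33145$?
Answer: $-37870146336$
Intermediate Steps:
$\left(-379626 - 237232\right) \left(X + 28247\right) = \left(-379626 - 237232\right) \left(33145 + 28247\right) = \left(-616858\right) 61392 = -37870146336$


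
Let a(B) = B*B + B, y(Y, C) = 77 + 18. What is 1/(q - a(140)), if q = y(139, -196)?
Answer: -1/19645 ≈ -5.0904e-5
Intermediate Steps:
y(Y, C) = 95
a(B) = B + B² (a(B) = B² + B = B + B²)
q = 95
1/(q - a(140)) = 1/(95 - 140*(1 + 140)) = 1/(95 - 140*141) = 1/(95 - 1*19740) = 1/(95 - 19740) = 1/(-19645) = -1/19645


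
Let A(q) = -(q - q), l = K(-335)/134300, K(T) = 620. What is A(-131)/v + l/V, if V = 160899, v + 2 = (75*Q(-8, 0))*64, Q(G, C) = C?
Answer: 31/1080436785 ≈ 2.8692e-8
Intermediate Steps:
v = -2 (v = -2 + (75*0)*64 = -2 + 0*64 = -2 + 0 = -2)
l = 31/6715 (l = 620/134300 = 620*(1/134300) = 31/6715 ≈ 0.0046165)
A(q) = 0 (A(q) = -1*0 = 0)
A(-131)/v + l/V = 0/(-2) + (31/6715)/160899 = 0*(-½) + (31/6715)*(1/160899) = 0 + 31/1080436785 = 31/1080436785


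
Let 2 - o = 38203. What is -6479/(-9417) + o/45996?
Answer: -20576911/144381444 ≈ -0.14252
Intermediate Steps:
o = -38201 (o = 2 - 1*38203 = 2 - 38203 = -38201)
-6479/(-9417) + o/45996 = -6479/(-9417) - 38201/45996 = -6479*(-1/9417) - 38201*1/45996 = 6479/9417 - 38201/45996 = -20576911/144381444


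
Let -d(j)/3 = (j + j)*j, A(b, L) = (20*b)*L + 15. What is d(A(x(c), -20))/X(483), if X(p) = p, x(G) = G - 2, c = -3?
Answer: -8120450/161 ≈ -50438.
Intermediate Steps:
x(G) = -2 + G
A(b, L) = 15 + 20*L*b (A(b, L) = 20*L*b + 15 = 15 + 20*L*b)
d(j) = -6*j² (d(j) = -3*(j + j)*j = -3*2*j*j = -6*j²)
d(A(x(c), -20))/X(483) = -6*(15 + 20*(-20)*(-2 - 3))²/483 = -6*(15 + 20*(-20)*(-5))²*(1/483) = -6*(15 + 2000)²*(1/483) = -6*2015²*(1/483) = -6*4060225*(1/483) = -24361350*1/483 = -8120450/161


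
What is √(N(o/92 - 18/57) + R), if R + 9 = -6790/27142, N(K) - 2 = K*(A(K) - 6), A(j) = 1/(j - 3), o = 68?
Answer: I*√443898054427592674318/6677773402 ≈ 3.1551*I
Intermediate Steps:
A(j) = 1/(-3 + j)
N(K) = 2 + K*(-6 + 1/(-3 + K)) (N(K) = 2 + K*(1/(-3 + K) - 6) = 2 + K*(-6 + 1/(-3 + K)))
R = -125534/13571 (R = -9 - 6790/27142 = -9 - 6790*1/27142 = -9 - 3395/13571 = -125534/13571 ≈ -9.2502)
√(N(o/92 - 18/57) + R) = √(3*(-2 - 2*(68/92 - 18/57)² + 7*(68/92 - 18/57))/(-3 + (68/92 - 18/57)) - 125534/13571) = √(3*(-2 - 2*(68*(1/92) - 18*1/57)² + 7*(68*(1/92) - 18*1/57))/(-3 + (68*(1/92) - 18*1/57)) - 125534/13571) = √(3*(-2 - 2*(17/23 - 6/19)² + 7*(17/23 - 6/19))/(-3 + (17/23 - 6/19)) - 125534/13571) = √(3*(-2 - 2*(185/437)² + 7*(185/437))/(-3 + 185/437) - 125534/13571) = √(3*(-2 - 2*34225/190969 + 1295/437)/(-1126/437) - 125534/13571) = √(3*(-437/1126)*(-2 - 68450/190969 + 1295/437) - 125534/13571) = √(3*(-437/1126)*(115527/190969) - 125534/13571) = √(-346581/492062 - 125534/13571) = √(-66473961859/6677773402) = I*√443898054427592674318/6677773402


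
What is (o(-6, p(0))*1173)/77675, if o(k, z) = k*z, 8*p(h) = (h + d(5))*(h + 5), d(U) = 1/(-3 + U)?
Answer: -3519/124280 ≈ -0.028315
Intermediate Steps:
p(h) = (1/2 + h)*(5 + h)/8 (p(h) = ((h + 1/(-3 + 5))*(h + 5))/8 = ((h + 1/2)*(5 + h))/8 = ((1/2 + h)*(5 + h))/8 = (1/2 + h)*(5 + h)/8)
(o(-6, p(0))*1173)/77675 = (-6*(5/16 + (1/8)*0**2 + (11/16)*0)*1173)/77675 = (-6*(5/16 + (1/8)*0 + 0)*1173)*(1/77675) = (-6*(5/16 + 0 + 0)*1173)*(1/77675) = (-6*5/16*1173)*(1/77675) = -15/8*1173*(1/77675) = -17595/8*1/77675 = -3519/124280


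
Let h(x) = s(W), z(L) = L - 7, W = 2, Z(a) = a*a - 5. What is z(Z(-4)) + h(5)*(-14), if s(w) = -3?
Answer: 46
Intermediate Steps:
Z(a) = -5 + a² (Z(a) = a² - 5 = -5 + a²)
z(L) = -7 + L
h(x) = -3
z(Z(-4)) + h(5)*(-14) = (-7 + (-5 + (-4)²)) - 3*(-14) = (-7 + (-5 + 16)) + 42 = (-7 + 11) + 42 = 4 + 42 = 46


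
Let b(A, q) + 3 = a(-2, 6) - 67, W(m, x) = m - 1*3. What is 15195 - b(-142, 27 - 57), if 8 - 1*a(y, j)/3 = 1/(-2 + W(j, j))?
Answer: 15244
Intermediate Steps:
W(m, x) = -3 + m (W(m, x) = m - 3 = -3 + m)
a(y, j) = 24 - 3/(-5 + j) (a(y, j) = 24 - 3/(-2 + (-3 + j)) = 24 - 3/(-5 + j))
b(A, q) = -49 (b(A, q) = -3 + (3*(-41 + 8*6)/(-5 + 6) - 67) = -3 + (3*(-41 + 48)/1 - 67) = -3 + (3*1*7 - 67) = -3 + (21 - 67) = -3 - 46 = -49)
15195 - b(-142, 27 - 57) = 15195 - 1*(-49) = 15195 + 49 = 15244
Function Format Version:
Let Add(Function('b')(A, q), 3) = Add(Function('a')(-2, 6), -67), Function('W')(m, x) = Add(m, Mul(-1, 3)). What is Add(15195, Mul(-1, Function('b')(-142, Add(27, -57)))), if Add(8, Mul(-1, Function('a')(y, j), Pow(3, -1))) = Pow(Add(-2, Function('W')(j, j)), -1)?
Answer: 15244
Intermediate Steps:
Function('W')(m, x) = Add(-3, m) (Function('W')(m, x) = Add(m, -3) = Add(-3, m))
Function('a')(y, j) = Add(24, Mul(-3, Pow(Add(-5, j), -1))) (Function('a')(y, j) = Add(24, Mul(-3, Pow(Add(-2, Add(-3, j)), -1))) = Add(24, Mul(-3, Pow(Add(-5, j), -1))))
Function('b')(A, q) = -49 (Function('b')(A, q) = Add(-3, Add(Mul(3, Pow(Add(-5, 6), -1), Add(-41, Mul(8, 6))), -67)) = Add(-3, Add(Mul(3, Pow(1, -1), Add(-41, 48)), -67)) = Add(-3, Add(Mul(3, 1, 7), -67)) = Add(-3, Add(21, -67)) = Add(-3, -46) = -49)
Add(15195, Mul(-1, Function('b')(-142, Add(27, -57)))) = Add(15195, Mul(-1, -49)) = Add(15195, 49) = 15244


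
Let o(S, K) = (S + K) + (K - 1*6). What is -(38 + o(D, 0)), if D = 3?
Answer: -35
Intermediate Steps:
o(S, K) = -6 + S + 2*K (o(S, K) = (K + S) + (K - 6) = (K + S) + (-6 + K) = -6 + S + 2*K)
-(38 + o(D, 0)) = -(38 + (-6 + 3 + 2*0)) = -(38 + (-6 + 3 + 0)) = -(38 - 3) = -1*35 = -35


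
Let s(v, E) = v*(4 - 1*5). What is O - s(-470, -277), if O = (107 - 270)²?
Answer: 26099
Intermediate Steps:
s(v, E) = -v (s(v, E) = v*(4 - 5) = v*(-1) = -v)
O = 26569 (O = (-163)² = 26569)
O - s(-470, -277) = 26569 - (-1)*(-470) = 26569 - 1*470 = 26569 - 470 = 26099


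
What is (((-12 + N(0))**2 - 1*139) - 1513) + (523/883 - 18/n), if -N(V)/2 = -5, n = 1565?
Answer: -2276560359/1381895 ≈ -1647.4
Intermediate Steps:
N(V) = 10 (N(V) = -2*(-5) = 10)
(((-12 + N(0))**2 - 1*139) - 1513) + (523/883 - 18/n) = (((-12 + 10)**2 - 1*139) - 1513) + (523/883 - 18/1565) = (((-2)**2 - 139) - 1513) + (523*(1/883) - 18*1/1565) = ((4 - 139) - 1513) + (523/883 - 18/1565) = (-135 - 1513) + 802601/1381895 = -1648 + 802601/1381895 = -2276560359/1381895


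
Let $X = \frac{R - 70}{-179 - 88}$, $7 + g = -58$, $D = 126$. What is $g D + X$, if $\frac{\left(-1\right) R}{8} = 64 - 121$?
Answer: $- \frac{2187116}{267} \approx -8191.4$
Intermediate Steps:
$g = -65$ ($g = -7 - 58 = -65$)
$R = 456$ ($R = - 8 \left(64 - 121\right) = \left(-8\right) \left(-57\right) = 456$)
$X = - \frac{386}{267}$ ($X = \frac{456 - 70}{-179 - 88} = \frac{386}{-267} = 386 \left(- \frac{1}{267}\right) = - \frac{386}{267} \approx -1.4457$)
$g D + X = \left(-65\right) 126 - \frac{386}{267} = -8190 - \frac{386}{267} = - \frac{2187116}{267}$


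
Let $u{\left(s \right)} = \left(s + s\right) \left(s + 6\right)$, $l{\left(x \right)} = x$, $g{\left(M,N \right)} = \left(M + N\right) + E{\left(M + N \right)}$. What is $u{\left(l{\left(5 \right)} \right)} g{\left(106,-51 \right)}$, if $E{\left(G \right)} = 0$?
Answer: $6050$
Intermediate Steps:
$g{\left(M,N \right)} = M + N$ ($g{\left(M,N \right)} = \left(M + N\right) + 0 = M + N$)
$u{\left(s \right)} = 2 s \left(6 + s\right)$
$u{\left(l{\left(5 \right)} \right)} g{\left(106,-51 \right)} = 2 \cdot 5 \left(6 + 5\right) \left(106 - 51\right) = 2 \cdot 5 \cdot 11 \cdot 55 = 110 \cdot 55 = 6050$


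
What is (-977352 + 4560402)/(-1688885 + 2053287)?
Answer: 1791525/182201 ≈ 9.8327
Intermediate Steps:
(-977352 + 4560402)/(-1688885 + 2053287) = 3583050/364402 = 3583050*(1/364402) = 1791525/182201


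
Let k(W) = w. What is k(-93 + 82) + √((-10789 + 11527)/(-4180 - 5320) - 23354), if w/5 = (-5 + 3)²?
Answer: 20 + I*√21077055110/950 ≈ 20.0 + 152.82*I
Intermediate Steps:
w = 20 (w = 5*(-5 + 3)² = 5*(-2)² = 5*4 = 20)
k(W) = 20
k(-93 + 82) + √((-10789 + 11527)/(-4180 - 5320) - 23354) = 20 + √((-10789 + 11527)/(-4180 - 5320) - 23354) = 20 + √(738/(-9500) - 23354) = 20 + √(738*(-1/9500) - 23354) = 20 + √(-369/4750 - 23354) = 20 + √(-110931869/4750) = 20 + I*√21077055110/950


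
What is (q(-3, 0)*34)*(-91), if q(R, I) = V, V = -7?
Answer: 21658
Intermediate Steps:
q(R, I) = -7
(q(-3, 0)*34)*(-91) = -7*34*(-91) = -238*(-91) = 21658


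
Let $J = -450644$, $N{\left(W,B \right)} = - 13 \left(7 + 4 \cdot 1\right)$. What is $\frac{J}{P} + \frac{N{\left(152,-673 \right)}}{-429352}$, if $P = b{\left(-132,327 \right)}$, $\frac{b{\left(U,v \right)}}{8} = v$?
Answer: $- \frac{2198687825}{12763464} \approx -172.26$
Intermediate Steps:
$b{\left(U,v \right)} = 8 v$
$N{\left(W,B \right)} = -143$ ($N{\left(W,B \right)} = - 13 \left(7 + 4\right) = \left(-13\right) 11 = -143$)
$P = 2616$ ($P = 8 \cdot 327 = 2616$)
$\frac{J}{P} + \frac{N{\left(152,-673 \right)}}{-429352} = - \frac{450644}{2616} - \frac{143}{-429352} = \left(-450644\right) \frac{1}{2616} - - \frac{13}{39032} = - \frac{112661}{654} + \frac{13}{39032} = - \frac{2198687825}{12763464}$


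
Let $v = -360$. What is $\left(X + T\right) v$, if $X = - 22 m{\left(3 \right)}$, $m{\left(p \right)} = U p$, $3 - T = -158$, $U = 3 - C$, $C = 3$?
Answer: $-57960$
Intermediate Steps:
$U = 0$ ($U = 3 - 3 = 0$)
$T = 161$ ($T = 3 - -158 = 3 + 158 = 161$)
$m{\left(p \right)} = 0$ ($m{\left(p \right)} = 0 p = 0$)
$X = 0$ ($X = \left(-22\right) 0 = 0$)
$\left(X + T\right) v = \left(0 + 161\right) \left(-360\right) = 161 \left(-360\right) = -57960$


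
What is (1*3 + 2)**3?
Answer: 125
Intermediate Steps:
(1*3 + 2)**3 = (3 + 2)**3 = 5**3 = 125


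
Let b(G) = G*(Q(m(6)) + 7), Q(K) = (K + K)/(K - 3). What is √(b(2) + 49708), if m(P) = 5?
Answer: 2*√12433 ≈ 223.01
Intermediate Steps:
Q(K) = 2*K/(-3 + K) (Q(K) = (2*K)/(-3 + K) = 2*K/(-3 + K))
b(G) = 12*G (b(G) = G*(2*5/(-3 + 5) + 7) = G*(2*5/2 + 7) = G*(2*5*(½) + 7) = G*(5 + 7) = G*12 = 12*G)
√(b(2) + 49708) = √(12*2 + 49708) = √(24 + 49708) = √49732 = 2*√12433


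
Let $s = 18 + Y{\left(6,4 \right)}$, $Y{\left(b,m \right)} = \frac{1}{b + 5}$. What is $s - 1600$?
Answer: $- \frac{17401}{11} \approx -1581.9$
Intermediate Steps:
$Y{\left(b,m \right)} = \frac{1}{5 + b}$
$s = \frac{199}{11}$ ($s = 18 + \frac{1}{5 + 6} = 18 + \frac{1}{11} = \frac{199}{11} \approx 18.091$)
$s - 1600 = \frac{199}{11} - 1600 = - \frac{17401}{11}$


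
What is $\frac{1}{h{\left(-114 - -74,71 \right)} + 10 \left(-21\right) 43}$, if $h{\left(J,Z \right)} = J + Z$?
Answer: $- \frac{1}{8999} \approx -0.00011112$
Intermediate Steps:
$\frac{1}{h{\left(-114 - -74,71 \right)} + 10 \left(-21\right) 43} = \frac{1}{\left(\left(-114 - -74\right) + 71\right) + 10 \left(-21\right) 43} = \frac{1}{\left(\left(-114 + 74\right) + 71\right) - 9030} = \frac{1}{\left(-40 + 71\right) - 9030} = \frac{1}{31 - 9030} = \frac{1}{-8999} = - \frac{1}{8999}$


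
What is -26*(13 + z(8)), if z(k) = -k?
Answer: -130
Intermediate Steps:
-26*(13 + z(8)) = -26*(13 - 1*8) = -26*(13 - 8) = -26*5 = -130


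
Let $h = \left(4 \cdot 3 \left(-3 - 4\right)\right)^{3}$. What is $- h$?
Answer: $592704$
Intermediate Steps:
$h = -592704$ ($h = \left(12 \left(-7\right)\right)^{3} = \left(-84\right)^{3} = -592704$)
$- h = \left(-1\right) \left(-592704\right) = 592704$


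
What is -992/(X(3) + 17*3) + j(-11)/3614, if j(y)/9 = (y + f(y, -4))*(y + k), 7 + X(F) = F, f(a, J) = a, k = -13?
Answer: -1680872/84929 ≈ -19.792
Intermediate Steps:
X(F) = -7 + F
j(y) = 18*y*(-13 + y) (j(y) = 9*((y + y)*(y - 13)) = 9*((2*y)*(-13 + y)) = 9*(2*y*(-13 + y)) = 18*y*(-13 + y))
-992/(X(3) + 17*3) + j(-11)/3614 = -992/((-7 + 3) + 17*3) + (18*(-11)*(-13 - 11))/3614 = -992/(-4 + 51) + (18*(-11)*(-24))*(1/3614) = -992/47 + 4752*(1/3614) = -992*1/47 + 2376/1807 = -992/47 + 2376/1807 = -1680872/84929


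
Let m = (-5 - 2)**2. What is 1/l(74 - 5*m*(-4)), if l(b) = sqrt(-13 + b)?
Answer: sqrt(1041)/1041 ≈ 0.030994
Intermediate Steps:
m = 49 (m = (-7)**2 = 49)
1/l(74 - 5*m*(-4)) = 1/(sqrt(-13 + (74 - 5*49*(-4)))) = 1/(sqrt(-13 + (74 - 245*(-4)))) = 1/(sqrt(-13 + (74 - 1*(-980)))) = 1/(sqrt(-13 + (74 + 980))) = 1/(sqrt(-13 + 1054)) = 1/(sqrt(1041)) = sqrt(1041)/1041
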